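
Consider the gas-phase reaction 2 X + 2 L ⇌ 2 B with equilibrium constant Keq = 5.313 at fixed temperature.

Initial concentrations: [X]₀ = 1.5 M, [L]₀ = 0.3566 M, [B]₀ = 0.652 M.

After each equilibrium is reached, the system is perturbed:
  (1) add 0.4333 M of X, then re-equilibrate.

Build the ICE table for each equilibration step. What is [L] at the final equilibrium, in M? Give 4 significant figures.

Q₀ = 1.486 vs Keq = 5.313 ⇒ Q<K, forward
Step 1:
                   X          L          B
  I              1.5     0.3566      0.652
  C          -0.1159    -0.1159     0.1159
  E            1.384     0.2407     0.7679
  solve Keq expr → x = 0.05795; check Q = 5.313
Then add 0.4333 M of X.
Step 2:
                   X          L          B
  I            1.817     0.2407     0.7679
  C         -0.04258   -0.04258    0.04258
  E            1.775     0.1981     0.8105
  solve Keq expr → x = 0.02129; check Q = 5.313

[L]_eq = 0.1981 M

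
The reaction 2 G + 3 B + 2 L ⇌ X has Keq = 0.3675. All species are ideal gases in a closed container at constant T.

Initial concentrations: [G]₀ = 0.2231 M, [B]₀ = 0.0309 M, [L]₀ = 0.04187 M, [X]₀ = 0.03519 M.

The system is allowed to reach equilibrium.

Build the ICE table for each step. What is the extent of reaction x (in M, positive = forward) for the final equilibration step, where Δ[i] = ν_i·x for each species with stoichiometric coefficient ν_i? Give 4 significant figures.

Q₀ = 1.3669e+07 vs Keq = 0.3675 ⇒ Q>K, reverse
Step 1:
                    G           B           L           X
  Initial      0.2231      0.0309     0.04187     0.03519
  Change      0.07038      0.1056     0.07038    -0.03519
  Equil        0.2935      0.1365      0.1122  1.0136e-06
  solve Keq expr → x = -0.03519; check Q = 0.3675

x = -0.03519 M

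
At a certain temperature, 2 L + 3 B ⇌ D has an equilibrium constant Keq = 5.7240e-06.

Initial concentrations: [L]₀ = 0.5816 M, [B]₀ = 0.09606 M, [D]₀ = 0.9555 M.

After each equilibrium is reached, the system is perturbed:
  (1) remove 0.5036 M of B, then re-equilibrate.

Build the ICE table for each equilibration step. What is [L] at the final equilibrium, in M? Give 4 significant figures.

[L]_eq = 2.492 M

Q₀ = 3187 vs Keq = 5.7240e-06 ⇒ Q>K, reverse
Step 1:
                  L         B         D
  init       0.5816   0.09606    0.9555
  Δ           1.909     2.864   -0.9546
  eq          2.491      2.96 9.2077e-04
  solve Keq expr → x = -0.9546; check Q = 5.7240e-06
Then remove 0.5036 M of B.
Step 2:
                  L         B         D
  init        2.491     2.456 9.2077e-04
  Δ       7.8694e-04   0.00118 -3.9347e-04
  eq          2.492     2.457 5.2729e-04
  solve Keq expr → x = -3.9347e-04; check Q = 5.7240e-06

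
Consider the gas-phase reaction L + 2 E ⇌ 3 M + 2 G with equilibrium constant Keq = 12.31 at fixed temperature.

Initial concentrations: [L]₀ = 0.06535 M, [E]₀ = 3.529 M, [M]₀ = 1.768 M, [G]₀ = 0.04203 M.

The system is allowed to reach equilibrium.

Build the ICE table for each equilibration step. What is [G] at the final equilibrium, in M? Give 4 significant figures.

Q₀ = 0.012 vs Keq = 12.31 ⇒ Q<K, forward
Step 1:
                    L           E           M           G
  Initial     0.06535       3.529       1.768     0.04203
  Change     -0.06383     -0.1277      0.1915      0.1277
  Equil      0.001521       3.401       1.959      0.1697
  solve Keq expr → x = 0.06383; check Q = 12.31

[G]_eq = 0.1697 M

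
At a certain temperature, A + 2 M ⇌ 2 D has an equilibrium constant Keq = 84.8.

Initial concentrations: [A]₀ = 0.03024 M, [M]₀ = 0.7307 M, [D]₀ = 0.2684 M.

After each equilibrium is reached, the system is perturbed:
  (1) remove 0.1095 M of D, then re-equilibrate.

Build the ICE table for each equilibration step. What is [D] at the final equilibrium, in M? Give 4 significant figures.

Q₀ = 4.462 vs Keq = 84.8 ⇒ Q<K, forward
Step 1:
                    A           M           D
  init        0.03024      0.7307      0.2684
  Δ          -0.02754    -0.05507     0.05507
  eq         0.002703      0.6756      0.3235
  solve Keq expr → x = 0.02754; check Q = 84.8
Then remove 0.1095 M of D.
Step 2:
                    A           M           D
  init       0.002703      0.6756       0.214
  Δ         -0.001477   -0.002954    0.002954
  eq         0.001226      0.6727      0.2169
  solve Keq expr → x = 0.001477; check Q = 84.8

[D]_eq = 0.2169 M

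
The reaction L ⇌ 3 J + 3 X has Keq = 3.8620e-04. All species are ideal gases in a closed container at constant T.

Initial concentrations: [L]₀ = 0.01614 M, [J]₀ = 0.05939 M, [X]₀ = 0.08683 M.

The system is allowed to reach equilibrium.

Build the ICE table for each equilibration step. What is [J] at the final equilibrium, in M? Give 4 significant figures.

Q₀ = 8.4966e-06 vs Keq = 3.8620e-04 ⇒ Q<K, forward
Step 1:
                   L          J          X
  init       0.01614    0.05939    0.08683
  Δ         -0.01199    0.03596    0.03596
  eq        0.004155    0.09535     0.1228
  solve Keq expr → x = 0.01199; check Q = 3.8620e-04

[J]_eq = 0.09535 M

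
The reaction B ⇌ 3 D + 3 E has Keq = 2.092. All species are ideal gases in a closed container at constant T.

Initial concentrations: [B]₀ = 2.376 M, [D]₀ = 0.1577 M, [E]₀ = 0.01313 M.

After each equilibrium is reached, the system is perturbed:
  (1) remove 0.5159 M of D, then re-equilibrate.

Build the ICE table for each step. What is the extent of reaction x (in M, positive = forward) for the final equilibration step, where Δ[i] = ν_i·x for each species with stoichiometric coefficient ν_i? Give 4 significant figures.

Q₀ = 3.7363e-09 vs Keq = 2.092 ⇒ Q<K, forward
Step 1:
                   B          D          E
  Initial      2.376     0.1577    0.01313
  Change     -0.3947      1.184      1.184
  Equil        1.981      1.342      1.197
  solve Keq expr → x = 0.3947; check Q = 2.092
Then remove 0.5159 M of D.
Step 2:
                   B          D          E
  Initial      1.981     0.8259      1.197
  Change     -0.0867     0.2601     0.2601
  Equil        1.895      1.086      1.457
  solve Keq expr → x = 0.0867; check Q = 2.092

x = 0.0867 M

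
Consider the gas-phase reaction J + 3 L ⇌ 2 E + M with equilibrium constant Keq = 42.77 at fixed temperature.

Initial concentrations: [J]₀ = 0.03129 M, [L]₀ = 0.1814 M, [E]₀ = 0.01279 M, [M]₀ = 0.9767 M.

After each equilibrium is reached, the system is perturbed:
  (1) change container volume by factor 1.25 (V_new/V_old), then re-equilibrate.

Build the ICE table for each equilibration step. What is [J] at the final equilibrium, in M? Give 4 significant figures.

[J]_eq = 0.01393 M

Q₀ = 0.8554 vs Keq = 42.77 ⇒ Q<K, forward
Step 1:
                   J          L          E          M
  I          0.03129     0.1814    0.01279     0.9767
  C         -0.01488   -0.04464    0.02976    0.01488
  E          0.01641     0.1368    0.04255     0.9916
  solve Keq expr → x = 0.01488; check Q = 42.77
Then change container volume by factor 1.25 (V_new/V_old).
Step 2:
                   J          L          E          M
  I          0.01313     0.1094    0.03404     0.7933
  C       8.0576e-04   0.002417  -0.001612 -8.0576e-04
  E          0.01393     0.1118    0.03243     0.7925
  solve Keq expr → x = -8.0576e-04; check Q = 42.77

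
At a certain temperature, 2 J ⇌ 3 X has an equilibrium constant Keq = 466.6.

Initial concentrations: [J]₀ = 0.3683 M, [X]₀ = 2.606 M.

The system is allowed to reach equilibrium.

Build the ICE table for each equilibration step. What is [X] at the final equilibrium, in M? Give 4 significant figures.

[X]_eq = 2.828 M

Q₀ = 130.5 vs Keq = 466.6 ⇒ Q<K, forward
Step 1:
                    J           X
  Initial      0.3683       2.606
  Change      -0.1481      0.2222
  Equil        0.2202       2.828
  solve Keq expr → x = 0.07406; check Q = 466.6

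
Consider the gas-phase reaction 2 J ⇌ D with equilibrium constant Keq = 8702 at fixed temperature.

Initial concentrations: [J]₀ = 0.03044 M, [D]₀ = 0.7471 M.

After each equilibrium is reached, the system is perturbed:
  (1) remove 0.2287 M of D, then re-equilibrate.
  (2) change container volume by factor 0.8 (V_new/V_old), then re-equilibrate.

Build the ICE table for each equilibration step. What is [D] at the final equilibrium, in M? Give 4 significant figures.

[D]_eq = 0.6627 M

Q₀ = 806.3 vs Keq = 8702 ⇒ Q<K, forward
Step 1:
                  J         D
  init      0.03044    0.7471
  Δ        -0.02111   0.01055
  eq       0.009331    0.7577
  solve Keq expr → x = 0.01055; check Q = 8702
Then remove 0.2287 M of D.
Step 2:
                  J         D
  init     0.009331     0.529
  Δ       -0.001529 7.6441e-04
  eq       0.007802    0.5297
  solve Keq expr → x = 7.6441e-04; check Q = 8702
Then change container volume by factor 0.8 (V_new/V_old).
Step 3:
                  J         D
  init     0.009753    0.6621
  Δ       -0.001026 5.1312e-04
  eq       0.008726    0.6627
  solve Keq expr → x = 5.1312e-04; check Q = 8702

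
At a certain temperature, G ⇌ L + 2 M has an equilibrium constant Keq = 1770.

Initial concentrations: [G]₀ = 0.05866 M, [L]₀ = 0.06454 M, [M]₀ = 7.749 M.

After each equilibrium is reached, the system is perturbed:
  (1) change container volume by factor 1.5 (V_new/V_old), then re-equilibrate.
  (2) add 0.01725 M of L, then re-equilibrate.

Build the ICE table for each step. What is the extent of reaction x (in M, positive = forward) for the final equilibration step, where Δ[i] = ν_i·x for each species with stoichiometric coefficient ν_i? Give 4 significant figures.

Q₀ = 66.07 vs Keq = 1770 ⇒ Q<K, forward
Step 1:
                    G           L           M
  init        0.05866     0.06454       7.749
  Δ          -0.05451     0.05451       0.109
  eq         0.004153       0.119       7.858
  solve Keq expr → x = 0.05451; check Q = 1770
Then change container volume by factor 1.5 (V_new/V_old).
Step 2:
                    G           L           M
  init       0.002769     0.07936       5.239
  Δ         -0.001513    0.001513    0.003027
  eq         0.001255     0.08088       5.242
  solve Keq expr → x = 0.001513; check Q = 1770
Then add 0.01725 M of L.
Step 3:
                    G           L           M
  init       0.001255     0.09813       5.242
  Δ        2.6338e-04 -2.6338e-04 -5.2675e-04
  eq         0.001519     0.09786       5.241
  solve Keq expr → x = -2.6338e-04; check Q = 1770

x = -2.6338e-04 M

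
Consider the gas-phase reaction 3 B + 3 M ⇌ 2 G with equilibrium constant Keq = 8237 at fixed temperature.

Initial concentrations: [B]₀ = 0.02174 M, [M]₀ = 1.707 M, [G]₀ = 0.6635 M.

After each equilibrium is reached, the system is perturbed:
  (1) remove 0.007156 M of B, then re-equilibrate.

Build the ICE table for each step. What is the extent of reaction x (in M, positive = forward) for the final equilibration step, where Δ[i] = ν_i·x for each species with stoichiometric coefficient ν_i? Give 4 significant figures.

x = -0.002321 M

Q₀ = 8614 vs Keq = 8237 ⇒ Q>K, reverse
Step 1:
                    B           M           G
  I           0.02174       1.707      0.6635
  C        3.1789e-04  3.1789e-04 -2.1193e-04
  E           0.02206       1.707      0.6633
  solve Keq expr → x = -1.0596e-04; check Q = 8237
Then remove 0.007156 M of B.
Step 2:
                    B           M           G
  I            0.0149       1.707      0.6633
  C          0.006964    0.006964   -0.004643
  E           0.02187       1.714      0.6586
  solve Keq expr → x = -0.002321; check Q = 8237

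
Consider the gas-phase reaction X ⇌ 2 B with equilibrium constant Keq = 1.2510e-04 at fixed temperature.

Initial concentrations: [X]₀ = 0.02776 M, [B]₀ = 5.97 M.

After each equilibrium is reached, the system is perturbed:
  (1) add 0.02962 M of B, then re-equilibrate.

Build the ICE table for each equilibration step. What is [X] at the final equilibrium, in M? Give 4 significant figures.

Q₀ = 1284 vs Keq = 1.2510e-04 ⇒ Q>K, reverse
Step 1:
                    X           B
  init        0.02776        5.97
  Δ             2.975      -5.951
  eq            3.003     0.01938
  solve Keq expr → x = -2.975; check Q = 1.2510e-04
Then add 0.02962 M of B.
Step 2:
                    X           B
  init          3.003       0.049
  Δ           0.01479    -0.02957
  eq            3.018     0.01943
  solve Keq expr → x = -0.01479; check Q = 1.2510e-04

[X]_eq = 3.018 M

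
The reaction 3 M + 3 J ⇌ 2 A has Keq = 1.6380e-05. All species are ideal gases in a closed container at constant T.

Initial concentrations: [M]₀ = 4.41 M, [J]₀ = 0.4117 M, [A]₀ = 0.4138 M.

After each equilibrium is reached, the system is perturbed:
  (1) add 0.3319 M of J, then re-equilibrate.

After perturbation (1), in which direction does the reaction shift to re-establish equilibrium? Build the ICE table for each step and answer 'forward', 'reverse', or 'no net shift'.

Direction: forward

Q₀ = 0.02861 vs Keq = 1.6380e-05 ⇒ Q>K, reverse
Step 1:
                   M          J          A
  I             4.41     0.4117     0.4138
  C           0.5567     0.5567    -0.3711
  E            4.967     0.9684    0.04269
  solve Keq expr → x = -0.1856; check Q = 1.6380e-05
Then add 0.3319 M of J.
Step 2:
                   M          J          A
  I            4.967        1.3    0.04269
  C         -0.03114   -0.03114    0.02076
  E            4.936      1.269    0.06345
  solve Keq expr → x = 0.01038; check Q = 1.6380e-05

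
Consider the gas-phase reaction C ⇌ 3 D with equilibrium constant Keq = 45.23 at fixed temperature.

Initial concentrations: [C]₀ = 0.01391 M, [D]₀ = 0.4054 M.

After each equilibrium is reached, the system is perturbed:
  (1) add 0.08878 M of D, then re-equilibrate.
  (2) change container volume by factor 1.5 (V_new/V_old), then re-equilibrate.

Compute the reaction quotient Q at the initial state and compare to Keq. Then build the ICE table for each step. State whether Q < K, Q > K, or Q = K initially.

Q₀ = 4.79; Q < K (proceeds forward)

Q₀ = 4.79 vs Keq = 45.23 ⇒ Q<K, forward
Step 1:
                   C          D
  I          0.01391     0.4054
  C         -0.01201    0.03602
  E         0.001902     0.4414
  solve Keq expr → x = 0.01201; check Q = 45.23
Then add 0.08878 M of D.
Step 2:
                   C          D
  I         0.001902     0.5302
  C          0.00132  -0.003961
  E         0.003222     0.5262
  solve Keq expr → x = -0.00132; check Q = 45.23
Then change container volume by factor 1.5 (V_new/V_old).
Step 3:
                   C          D
  I         0.002148     0.3508
  C        -0.001165   0.003494
  E       9.8349e-04     0.3543
  solve Keq expr → x = 0.001165; check Q = 45.23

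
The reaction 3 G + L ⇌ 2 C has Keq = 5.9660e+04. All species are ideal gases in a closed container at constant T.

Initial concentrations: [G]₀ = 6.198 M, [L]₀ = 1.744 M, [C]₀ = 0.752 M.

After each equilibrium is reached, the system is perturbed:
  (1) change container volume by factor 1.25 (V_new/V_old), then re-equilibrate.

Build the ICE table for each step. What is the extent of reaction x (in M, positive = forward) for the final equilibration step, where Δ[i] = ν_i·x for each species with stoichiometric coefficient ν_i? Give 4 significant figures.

Q₀ = 0.001362 vs Keq = 5.9660e+04 ⇒ Q<K, forward
Step 1:
                   G          L          C
  init         6.198      1.744      0.752
  Δ           -5.231     -1.744      3.487
  eq           0.967 3.3314e-04      4.239
  solve Keq expr → x = 1.744; check Q = 5.9660e+04
Then change container volume by factor 1.25 (V_new/V_old).
Step 2:
                   G          L          C
  init        0.7736 2.6652e-04      3.391
  Δ       4.4736e-04 1.4912e-04 -2.9824e-04
  eq           0.774 4.1564e-04      3.391
  solve Keq expr → x = -1.4912e-04; check Q = 5.9660e+04

x = -1.4912e-04 M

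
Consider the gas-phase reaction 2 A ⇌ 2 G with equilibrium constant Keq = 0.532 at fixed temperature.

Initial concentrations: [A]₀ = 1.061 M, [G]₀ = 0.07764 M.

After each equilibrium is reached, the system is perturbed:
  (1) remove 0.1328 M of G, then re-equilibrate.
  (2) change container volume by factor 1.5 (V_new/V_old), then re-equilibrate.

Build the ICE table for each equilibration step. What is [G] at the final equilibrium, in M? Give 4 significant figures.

Q₀ = 0.005355 vs Keq = 0.532 ⇒ Q<K, forward
Step 1:
                   A          G
  Initial      1.061    0.07764
  Change     -0.4026     0.4026
  Equil       0.6584     0.4802
  solve Keq expr → x = 0.2013; check Q = 0.532
Then remove 0.1328 M of G.
Step 2:
                   A          G
  Initial     0.6584     0.3474
  Change    -0.07679    0.07679
  Equil       0.5816     0.4242
  solve Keq expr → x = 0.0384; check Q = 0.532
Then change container volume by factor 1.5 (V_new/V_old).
Step 3:
                   A          G
  Initial     0.3877     0.2828
  Change           0          0
  Equil       0.3877     0.2828
  solve Keq expr → x = 0; check Q = 0.532

[G]_eq = 0.2828 M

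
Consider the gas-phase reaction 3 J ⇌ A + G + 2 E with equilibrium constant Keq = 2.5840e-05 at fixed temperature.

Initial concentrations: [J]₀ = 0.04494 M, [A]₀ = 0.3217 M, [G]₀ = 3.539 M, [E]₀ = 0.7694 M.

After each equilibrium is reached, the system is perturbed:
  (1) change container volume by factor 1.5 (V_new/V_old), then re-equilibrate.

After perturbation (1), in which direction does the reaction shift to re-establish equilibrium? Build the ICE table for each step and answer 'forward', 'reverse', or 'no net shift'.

Q₀ = 7426 vs Keq = 2.5840e-05 ⇒ Q>K, reverse
Step 1:
                  J         A         G         E
  I         0.04494    0.3217     3.539    0.7694
  C          0.9636   -0.3212   -0.3212   -0.6424
  E           1.009 5.1053e-04     3.218     0.127
  solve Keq expr → x = -0.3212; check Q = 2.5840e-05
Then change container volume by factor 1.5 (V_new/V_old).
Step 2:
                  J         A         G         E
  I          0.6723 3.4035e-04     2.145   0.08468
  C       -4.9518e-04 1.6506e-04 1.6506e-04 3.3012e-04
  E          0.6718 5.0541e-04     2.145   0.08501
  solve Keq expr → x = 1.6506e-04; check Q = 2.5840e-05

Direction: forward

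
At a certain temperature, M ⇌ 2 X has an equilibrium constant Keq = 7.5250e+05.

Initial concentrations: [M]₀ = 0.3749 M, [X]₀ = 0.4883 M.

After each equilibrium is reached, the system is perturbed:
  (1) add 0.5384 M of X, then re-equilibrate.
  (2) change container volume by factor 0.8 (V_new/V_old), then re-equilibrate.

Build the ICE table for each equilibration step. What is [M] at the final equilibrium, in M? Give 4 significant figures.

Q₀ = 0.636 vs Keq = 7.5250e+05 ⇒ Q<K, forward
Step 1:
                    M           X
  Initial      0.3749      0.4883
  Change      -0.3749      0.7498
  Equil    2.0371e-06       1.238
  solve Keq expr → x = 0.3749; check Q = 7.5250e+05
Then add 0.5384 M of X.
Step 2:
                    M           X
  Initial  2.0371e-06       1.776
  Change   2.1569e-06 -4.3137e-06
  Equil    4.1939e-06       1.776
  solve Keq expr → x = -2.1569e-06; check Q = 7.5250e+05
Then change container volume by factor 0.8 (V_new/V_old).
Step 3:
                    M           X
  Initial  5.2424e-06       2.221
  Change   1.3106e-06 -2.6212e-06
  Equil    6.5530e-06       2.221
  solve Keq expr → x = -1.3106e-06; check Q = 7.5250e+05

[M]_eq = 6.5530e-06 M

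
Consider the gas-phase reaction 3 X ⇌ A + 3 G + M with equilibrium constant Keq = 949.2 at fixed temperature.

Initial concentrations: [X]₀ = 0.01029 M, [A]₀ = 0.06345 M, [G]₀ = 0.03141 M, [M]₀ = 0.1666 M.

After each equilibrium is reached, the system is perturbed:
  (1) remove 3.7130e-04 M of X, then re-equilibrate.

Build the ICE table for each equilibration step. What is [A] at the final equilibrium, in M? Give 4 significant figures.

[A]_eq = 0.06645 M

Q₀ = 0.3007 vs Keq = 949.2 ⇒ Q<K, forward
Step 1:
                    X           A           G           M
  I           0.01029     0.06345     0.03141      0.1666
  C         -0.009359     0.00312    0.009359     0.00312
  E        9.3085e-04     0.06657     0.04077      0.1697
  solve Keq expr → x = 0.00312; check Q = 949.2
Then remove 3.7130e-04 M of X.
Step 2:
                    X           A           G           M
  I        5.5955e-04     0.06657     0.04077      0.1697
  C        3.6225e-04 -1.2075e-04 -3.6225e-04 -1.2075e-04
  E        9.2181e-04     0.06645     0.04041      0.1696
  solve Keq expr → x = -1.2075e-04; check Q = 949.2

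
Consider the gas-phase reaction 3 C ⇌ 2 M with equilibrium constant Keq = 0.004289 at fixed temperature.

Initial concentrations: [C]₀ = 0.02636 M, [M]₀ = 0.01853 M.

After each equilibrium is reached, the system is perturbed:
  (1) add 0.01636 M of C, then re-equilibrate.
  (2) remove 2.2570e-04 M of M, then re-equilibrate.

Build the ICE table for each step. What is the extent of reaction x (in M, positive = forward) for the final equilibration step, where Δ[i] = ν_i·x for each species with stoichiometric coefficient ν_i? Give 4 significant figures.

x = 1.0866e-04 M

Q₀ = 18.75 vs Keq = 0.004289 ⇒ Q>K, reverse
Step 1:
                   C          M
  init       0.02636    0.01853
  Δ           0.0266   -0.01773
  eq         0.05296 7.9813e-04
  solve Keq expr → x = -0.008866; check Q = 0.004289
Then add 0.01636 M of C.
Step 2:
                   C          M
  init       0.06932 7.9813e-04
  Δ       -5.7343e-04 3.8228e-04
  eq         0.06874    0.00118
  solve Keq expr → x = 1.9114e-04; check Q = 0.004289
Then remove 2.2570e-04 M of M.
Step 3:
                   C          M
  init       0.06874 9.5471e-04
  Δ       -3.2597e-04 2.1731e-04
  eq         0.06842   0.001172
  solve Keq expr → x = 1.0866e-04; check Q = 0.004289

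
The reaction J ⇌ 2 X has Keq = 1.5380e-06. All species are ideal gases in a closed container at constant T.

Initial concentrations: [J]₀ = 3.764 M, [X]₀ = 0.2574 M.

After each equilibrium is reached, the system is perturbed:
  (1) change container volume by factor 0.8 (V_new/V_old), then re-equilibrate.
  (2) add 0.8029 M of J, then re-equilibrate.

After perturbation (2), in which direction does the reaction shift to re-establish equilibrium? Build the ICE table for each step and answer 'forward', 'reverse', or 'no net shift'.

Direction: forward

Q₀ = 0.0176 vs Keq = 1.5380e-06 ⇒ Q>K, reverse
Step 1:
                  J         X
  Initial     3.764    0.2574
  Change     0.1275    -0.255
  Equil       3.891  0.002446
  solve Keq expr → x = -0.1275; check Q = 1.5380e-06
Then change container volume by factor 0.8 (V_new/V_old).
Step 2:
                  J         X
  Initial     4.864  0.003058
  Change  1.6140e-04 -3.2280e-04
  Equil       4.865  0.002735
  solve Keq expr → x = -1.6140e-04; check Q = 1.5380e-06
Then add 0.8029 M of J.
Step 3:
                  J         X
  Initial     5.667  0.002735
  Change  -1.0854e-04 2.1709e-04
  Equil       5.667  0.002952
  solve Keq expr → x = 1.0854e-04; check Q = 1.5380e-06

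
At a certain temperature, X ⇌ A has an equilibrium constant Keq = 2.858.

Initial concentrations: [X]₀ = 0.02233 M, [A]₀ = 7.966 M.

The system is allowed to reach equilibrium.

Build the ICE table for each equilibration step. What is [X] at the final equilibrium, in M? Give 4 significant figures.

[X]_eq = 2.071 M

Q₀ = 356.7 vs Keq = 2.858 ⇒ Q>K, reverse
Step 1:
                    X           A
  init        0.02233       7.966
  Δ             2.048      -2.048
  eq            2.071       5.918
  solve Keq expr → x = -2.048; check Q = 2.858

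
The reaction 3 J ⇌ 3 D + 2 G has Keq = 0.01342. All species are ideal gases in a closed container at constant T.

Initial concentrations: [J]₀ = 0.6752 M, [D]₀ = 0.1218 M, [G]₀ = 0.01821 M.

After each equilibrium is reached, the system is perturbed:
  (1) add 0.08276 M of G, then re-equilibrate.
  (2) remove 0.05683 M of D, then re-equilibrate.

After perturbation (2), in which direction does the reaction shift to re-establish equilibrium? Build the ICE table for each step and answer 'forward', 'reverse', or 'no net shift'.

Direction: forward

Q₀ = 1.9465e-06 vs Keq = 0.01342 ⇒ Q<K, forward
Step 1:
                    J           D           G
  I            0.6752      0.1218     0.01821
  C           -0.2266      0.2266      0.1511
  E            0.4486      0.3484      0.1693
  solve Keq expr → x = 0.07553; check Q = 0.01342
Then add 0.08276 M of G.
Step 2:
                    J           D           G
  I            0.4486      0.3484       0.252
  C           0.03772    -0.03772    -0.02514
  E            0.4863      0.3107      0.2269
  solve Keq expr → x = -0.01257; check Q = 0.01342
Then remove 0.05683 M of D.
Step 3:
                    J           D           G
  I            0.4863      0.2538      0.2269
  C          -0.02606     0.02606     0.01738
  E            0.4603      0.2799      0.2443
  solve Keq expr → x = 0.008688; check Q = 0.01342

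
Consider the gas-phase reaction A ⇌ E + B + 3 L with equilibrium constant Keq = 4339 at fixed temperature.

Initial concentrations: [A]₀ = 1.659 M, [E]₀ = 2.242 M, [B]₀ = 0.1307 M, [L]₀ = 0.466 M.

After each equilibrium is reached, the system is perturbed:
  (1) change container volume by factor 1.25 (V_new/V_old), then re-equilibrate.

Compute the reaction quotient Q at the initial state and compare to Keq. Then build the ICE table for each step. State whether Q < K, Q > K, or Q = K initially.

Q₀ = 0.01787 vs Keq = 4339 ⇒ Q<K, forward
Step 1:
                  A         E         B         L
  Initial     1.659     2.242    0.1307     0.466
  Change     -1.491     1.491     1.491     4.473
  Equil      0.1681     3.733     1.622     4.939
  solve Keq expr → x = 1.491; check Q = 4339
Then change container volume by factor 1.25 (V_new/V_old).
Step 2:
                  A         E         B         L
  Initial    0.1345     2.986     1.297     3.951
  Change   -0.06596   0.06596   0.06596    0.1979
  Equil     0.06849     3.052     1.363     4.149
  solve Keq expr → x = 0.06596; check Q = 4339

Q₀ = 0.01787; Q < K (proceeds forward)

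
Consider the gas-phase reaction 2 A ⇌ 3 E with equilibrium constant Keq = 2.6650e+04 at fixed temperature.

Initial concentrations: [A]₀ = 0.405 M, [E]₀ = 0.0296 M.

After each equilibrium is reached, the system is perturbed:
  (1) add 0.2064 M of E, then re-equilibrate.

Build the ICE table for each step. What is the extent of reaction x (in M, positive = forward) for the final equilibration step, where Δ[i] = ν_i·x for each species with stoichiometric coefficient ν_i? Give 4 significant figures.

x = -8.0254e-04 M

Q₀ = 1.5811e-04 vs Keq = 2.6650e+04 ⇒ Q<K, forward
Step 1:
                    A           E
  I             0.405      0.0296
  C           -0.4019      0.6029
  E          0.003081      0.6325
  solve Keq expr → x = 0.201; check Q = 2.6650e+04
Then add 0.2064 M of E.
Step 2:
                    A           E
  I          0.003081      0.8389
  C          0.001605   -0.002408
  E          0.004686      0.8365
  solve Keq expr → x = -8.0254e-04; check Q = 2.6650e+04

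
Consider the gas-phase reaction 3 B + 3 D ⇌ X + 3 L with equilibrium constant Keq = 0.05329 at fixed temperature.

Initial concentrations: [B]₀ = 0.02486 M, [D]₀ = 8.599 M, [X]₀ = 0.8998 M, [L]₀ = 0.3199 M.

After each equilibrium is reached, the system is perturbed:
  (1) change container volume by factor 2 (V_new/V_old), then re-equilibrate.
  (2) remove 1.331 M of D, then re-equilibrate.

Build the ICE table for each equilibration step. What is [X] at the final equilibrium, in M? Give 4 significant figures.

Q₀ = 3.015 vs Keq = 0.05329 ⇒ Q>K, reverse
Step 1:
                    B           D           X           L
  I           0.02486       8.599      0.8998      0.3199
  C           0.05358     0.05358    -0.01786    -0.05358
  E           0.07844       8.653      0.8819      0.2663
  solve Keq expr → x = -0.01786; check Q = 0.05329
Then change container volume by factor 2 (V_new/V_old).
Step 2:
                    B           D           X           L
  I           0.03922       4.326       0.441      0.1332
  C           0.01542     0.01542    -0.00514    -0.01542
  E           0.05464       4.342      0.4358      0.1177
  solve Keq expr → x = -0.00514; check Q = 0.05329
Then remove 1.331 M of D.
Step 3:
                    B           D           X           L
  I           0.05464       3.011      0.4358      0.1177
  C           0.01413     0.01413   -0.004709    -0.01413
  E           0.06877       3.025      0.4311      0.1036
  solve Keq expr → x = -0.004709; check Q = 0.05329

[X]_eq = 0.4311 M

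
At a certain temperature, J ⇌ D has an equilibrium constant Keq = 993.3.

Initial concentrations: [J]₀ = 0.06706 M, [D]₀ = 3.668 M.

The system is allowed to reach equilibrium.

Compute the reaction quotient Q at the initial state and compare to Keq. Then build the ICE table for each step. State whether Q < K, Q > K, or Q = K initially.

Q₀ = 54.7 vs Keq = 993.3 ⇒ Q<K, forward
Step 1:
                  J         D
  Initial   0.06706     3.668
  Change    -0.0633    0.0633
  Equil    0.003756     3.731
  solve Keq expr → x = 0.0633; check Q = 993.3

Q₀ = 54.7; Q < K (proceeds forward)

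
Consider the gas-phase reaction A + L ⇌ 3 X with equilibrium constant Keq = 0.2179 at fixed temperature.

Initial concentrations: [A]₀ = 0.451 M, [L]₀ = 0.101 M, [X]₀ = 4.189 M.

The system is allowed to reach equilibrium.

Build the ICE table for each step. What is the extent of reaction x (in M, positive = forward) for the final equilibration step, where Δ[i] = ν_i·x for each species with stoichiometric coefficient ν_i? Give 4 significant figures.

Q₀ = 1614 vs Keq = 0.2179 ⇒ Q>K, reverse
Step 1:
                    A           L           X
  init          0.451       0.101       4.189
  Δ             1.144       1.144      -3.433
  eq            1.595       1.245      0.7564
  solve Keq expr → x = -1.144; check Q = 0.2179

x = -1.144 M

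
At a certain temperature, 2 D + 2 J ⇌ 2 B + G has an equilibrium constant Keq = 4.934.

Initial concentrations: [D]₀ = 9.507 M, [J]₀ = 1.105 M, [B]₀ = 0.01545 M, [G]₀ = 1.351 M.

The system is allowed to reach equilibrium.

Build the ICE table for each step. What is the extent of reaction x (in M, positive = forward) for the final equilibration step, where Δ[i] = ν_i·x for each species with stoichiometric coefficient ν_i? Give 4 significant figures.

x = 0.5146 M

Q₀ = 2.9221e-06 vs Keq = 4.934 ⇒ Q<K, forward
Step 1:
                  D         J         B         G
  I           9.507     1.105   0.01545     1.351
  C          -1.029    -1.029     1.029    0.5146
  E           8.478   0.07577     1.045     1.866
  solve Keq expr → x = 0.5146; check Q = 4.934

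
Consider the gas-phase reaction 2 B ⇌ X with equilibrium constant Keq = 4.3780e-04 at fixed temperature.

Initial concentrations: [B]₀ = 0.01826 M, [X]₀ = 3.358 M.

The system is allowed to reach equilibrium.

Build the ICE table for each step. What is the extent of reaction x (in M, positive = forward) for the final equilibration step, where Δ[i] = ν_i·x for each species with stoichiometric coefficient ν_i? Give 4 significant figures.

x = -3.338 M

Q₀ = 1.0071e+04 vs Keq = 4.3780e-04 ⇒ Q>K, reverse
Step 1:
                  B         X
  I         0.01826     3.358
  C           6.677    -3.338
  E           6.695   0.01962
  solve Keq expr → x = -3.338; check Q = 4.3780e-04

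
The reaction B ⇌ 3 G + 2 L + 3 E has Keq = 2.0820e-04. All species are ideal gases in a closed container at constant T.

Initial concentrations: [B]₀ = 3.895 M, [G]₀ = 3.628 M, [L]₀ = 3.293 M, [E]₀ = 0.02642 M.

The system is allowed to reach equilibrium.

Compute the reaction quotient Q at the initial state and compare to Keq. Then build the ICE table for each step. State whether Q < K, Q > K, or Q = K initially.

Q₀ = 0.002452; Q > K (proceeds reverse)

Q₀ = 0.002452 vs Keq = 2.0820e-04 ⇒ Q>K, reverse
Step 1:
                   B          G          L          E
  Initial      3.895      3.628      3.293    0.02642
  Change    0.004911   -0.01473  -0.009821   -0.01473
  Equil          3.9      3.613      3.283    0.01169
  solve Keq expr → x = -0.004911; check Q = 2.0820e-04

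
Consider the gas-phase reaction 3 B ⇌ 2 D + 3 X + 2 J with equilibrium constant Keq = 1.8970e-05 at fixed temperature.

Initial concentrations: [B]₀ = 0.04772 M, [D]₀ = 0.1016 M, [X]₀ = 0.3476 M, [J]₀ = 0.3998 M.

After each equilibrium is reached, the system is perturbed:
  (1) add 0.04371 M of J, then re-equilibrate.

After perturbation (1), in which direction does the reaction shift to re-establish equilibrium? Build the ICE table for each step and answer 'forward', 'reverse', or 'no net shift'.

Q₀ = 0.6377 vs Keq = 1.8970e-05 ⇒ Q>K, reverse
Step 1:
                    B           D           X           J
  Initial     0.04772      0.1016      0.3476      0.3998
  Change       0.1355    -0.09031     -0.1355    -0.09031
  Equil        0.1832     0.01129      0.2121      0.3095
  solve Keq expr → x = -0.04515; check Q = 1.8970e-05
Then add 0.04371 M of J.
Step 2:
                    B           D           X           J
  Initial      0.1832     0.01129      0.2121      0.3532
  Change     0.001666   -0.001111   -0.001666   -0.001111
  Equil        0.1848     0.01018      0.2105      0.3521
  solve Keq expr → x = -5.5539e-04; check Q = 1.8970e-05

Direction: reverse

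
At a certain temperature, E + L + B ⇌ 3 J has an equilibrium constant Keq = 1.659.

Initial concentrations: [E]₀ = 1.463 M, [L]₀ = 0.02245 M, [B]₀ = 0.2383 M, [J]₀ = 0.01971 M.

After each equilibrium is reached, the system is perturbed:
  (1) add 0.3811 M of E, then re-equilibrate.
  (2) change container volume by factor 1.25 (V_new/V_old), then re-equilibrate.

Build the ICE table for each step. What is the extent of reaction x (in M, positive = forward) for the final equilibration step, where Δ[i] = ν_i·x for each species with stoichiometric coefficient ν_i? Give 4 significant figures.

x = 0 M

Q₀ = 9.7831e-04 vs Keq = 1.659 ⇒ Q<K, forward
Step 1:
                  E         L         B         J
  init        1.463   0.02245    0.2383   0.01971
  Δ        -0.02132  -0.02132  -0.02132   0.06396
  eq          1.442  0.001129     0.217   0.08367
  solve Keq expr → x = 0.02132; check Q = 1.659
Then add 0.3811 M of E.
Step 2:
                  E         L         B         J
  init        1.823  0.001129     0.217   0.08367
  Δ       -2.1427e-04 -2.1427e-04 -2.1427e-04 6.4280e-04
  eq          1.823 9.1457e-04    0.2168   0.08432
  solve Keq expr → x = 2.1427e-04; check Q = 1.659
Then change container volume by factor 1.25 (V_new/V_old).
Step 3:
                  E         L         B         J
  init        1.458 7.3166e-04    0.1734   0.06745
  Δ               0         0         0         0
  eq          1.458 7.3166e-04    0.1734   0.06745
  solve Keq expr → x = 0; check Q = 1.659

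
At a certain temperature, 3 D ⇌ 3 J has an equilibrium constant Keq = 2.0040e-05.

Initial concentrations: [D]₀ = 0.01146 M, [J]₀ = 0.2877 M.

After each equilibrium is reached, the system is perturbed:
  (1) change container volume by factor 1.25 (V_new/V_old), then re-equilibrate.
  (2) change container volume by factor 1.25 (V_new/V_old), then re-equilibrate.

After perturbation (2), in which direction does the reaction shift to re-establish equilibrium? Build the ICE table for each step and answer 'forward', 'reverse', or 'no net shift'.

Q₀ = 1.5822e+04 vs Keq = 2.0040e-05 ⇒ Q>K, reverse
Step 1:
                   D          J
  I          0.01146     0.2877
  C           0.2798    -0.2798
  E           0.2912   0.007911
  solve Keq expr → x = -0.09326; check Q = 2.0040e-05
Then change container volume by factor 1.25 (V_new/V_old).
Step 2:
                   D          J
  I            0.233   0.006329
  C                0          0
  E            0.233   0.006329
  solve Keq expr → x = 0; check Q = 2.0040e-05
Then change container volume by factor 1.25 (V_new/V_old).
Step 3:
                   D          J
  I           0.1864   0.005063
  C                0          0
  E           0.1864   0.005063
  solve Keq expr → x = 0; check Q = 2.0040e-05

Direction: no net shift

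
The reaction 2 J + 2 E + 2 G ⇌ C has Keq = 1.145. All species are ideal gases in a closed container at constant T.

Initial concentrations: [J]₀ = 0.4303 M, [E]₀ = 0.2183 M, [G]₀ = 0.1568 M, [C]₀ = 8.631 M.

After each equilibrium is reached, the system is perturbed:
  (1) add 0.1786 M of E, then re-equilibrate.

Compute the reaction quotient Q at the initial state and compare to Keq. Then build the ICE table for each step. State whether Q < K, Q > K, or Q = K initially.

Q₀ = 3.9785e+04 vs Keq = 1.145 ⇒ Q>K, reverse
Step 1:
                    J           E           G           C
  init         0.4303      0.2183      0.1568       8.631
  Δ             1.121       1.121       1.121     -0.5605
  eq            1.551       1.339       1.278        8.07
  solve Keq expr → x = -0.5605; check Q = 1.145
Then add 0.1786 M of E.
Step 2:
                    J           E           G           C
  init          1.551       1.518       1.278        8.07
  Δ          -0.05794    -0.05794    -0.05794     0.02897
  eq            1.493        1.46        1.22       8.099
  solve Keq expr → x = 0.02897; check Q = 1.145

Q₀ = 3.9785e+04; Q > K (proceeds reverse)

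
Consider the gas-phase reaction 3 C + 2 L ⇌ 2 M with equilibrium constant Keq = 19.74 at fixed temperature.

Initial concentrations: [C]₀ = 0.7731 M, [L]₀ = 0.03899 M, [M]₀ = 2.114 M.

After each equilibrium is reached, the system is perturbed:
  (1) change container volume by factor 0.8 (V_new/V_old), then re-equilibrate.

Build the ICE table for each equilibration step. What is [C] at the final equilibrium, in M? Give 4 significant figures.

[C]_eq = 1.384 M

Q₀ = 6362 vs Keq = 19.74 ⇒ Q>K, reverse
Step 1:
                   C          L          M
  Initial     0.7731    0.03899      2.114
  Change      0.4181     0.2787    -0.2787
  Equil        1.191     0.3177      1.835
  solve Keq expr → x = -0.1394; check Q = 19.74
Then change container volume by factor 0.8 (V_new/V_old).
Step 2:
                   C          L          M
  Initial      1.489     0.3972      2.294
  Change     -0.1053   -0.07021    0.07021
  Equil        1.384     0.3269      2.364
  solve Keq expr → x = 0.03511; check Q = 19.74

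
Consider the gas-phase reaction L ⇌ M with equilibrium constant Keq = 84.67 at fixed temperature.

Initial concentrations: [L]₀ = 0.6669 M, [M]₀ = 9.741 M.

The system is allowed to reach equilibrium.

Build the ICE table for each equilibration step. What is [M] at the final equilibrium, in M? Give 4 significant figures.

Q₀ = 14.61 vs Keq = 84.67 ⇒ Q<K, forward
Step 1:
                   L          M
  I           0.6669      9.741
  C          -0.5454     0.5454
  E           0.1215      10.29
  solve Keq expr → x = 0.5454; check Q = 84.67

[M]_eq = 10.29 M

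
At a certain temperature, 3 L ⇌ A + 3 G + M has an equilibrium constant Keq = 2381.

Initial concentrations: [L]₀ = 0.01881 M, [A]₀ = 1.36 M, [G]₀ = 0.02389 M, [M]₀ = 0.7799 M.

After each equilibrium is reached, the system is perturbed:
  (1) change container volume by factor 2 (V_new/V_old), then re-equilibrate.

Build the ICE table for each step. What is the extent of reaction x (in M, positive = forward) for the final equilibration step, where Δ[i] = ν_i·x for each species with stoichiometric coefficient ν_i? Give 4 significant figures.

Q₀ = 2.173 vs Keq = 2381 ⇒ Q<K, forward
Step 1:
                    L           A           G           M
  init        0.01881        1.36     0.02389      0.7799
  Δ          -0.01577    0.005257     0.01577    0.005257
  eq          0.00304       1.365     0.03966      0.7852
  solve Keq expr → x = 0.005257; check Q = 2381
Then change container volume by factor 2 (V_new/V_old).
Step 2:
                    L           A           G           M
  init        0.00152      0.6826     0.01983      0.3926
  Δ       -5.3627e-04  1.7876e-04  5.3627e-04  1.7876e-04
  eq       9.8356e-04      0.6828     0.02037      0.3928
  solve Keq expr → x = 1.7876e-04; check Q = 2381

x = 1.7876e-04 M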